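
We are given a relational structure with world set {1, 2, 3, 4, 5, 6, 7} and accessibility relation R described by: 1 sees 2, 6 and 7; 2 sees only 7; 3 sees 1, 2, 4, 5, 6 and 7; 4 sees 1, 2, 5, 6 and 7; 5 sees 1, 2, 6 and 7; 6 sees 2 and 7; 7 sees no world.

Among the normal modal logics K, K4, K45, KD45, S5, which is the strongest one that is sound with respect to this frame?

Transitive (axiom 4): yes — every two-step R-path is closed by a direct edge.
Euclidean (axiom 5): no — 1 R 2 and 1 R 6, but not 2 R 6.
Serial (axiom D): no — 7 has no R-successor.
Reflexive (axiom T): no — 1 is not related to itself.
So F validates K, K4; K45 would additionally require R to be Euclidean. The strongest is K4.

K4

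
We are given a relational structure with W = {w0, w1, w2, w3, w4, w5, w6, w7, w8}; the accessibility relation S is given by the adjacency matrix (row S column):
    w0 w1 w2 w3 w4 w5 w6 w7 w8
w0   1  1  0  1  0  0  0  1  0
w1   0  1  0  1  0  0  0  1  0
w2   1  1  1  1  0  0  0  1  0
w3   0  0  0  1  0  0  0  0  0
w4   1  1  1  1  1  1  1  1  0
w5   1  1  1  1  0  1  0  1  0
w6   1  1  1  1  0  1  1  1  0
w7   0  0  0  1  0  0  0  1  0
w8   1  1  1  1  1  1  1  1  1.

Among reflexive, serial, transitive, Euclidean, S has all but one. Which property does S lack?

Reflexive: yes — every world is S-related to itself.
Serial: yes — every world has a successor (e.g. w0 S w0).
Transitive: yes — every two-step S-path is closed by a direct edge.
Euclidean: no — w0 S w3 and w0 S w1, but not w3 S w1.
Only Euclidean fails.

Euclidean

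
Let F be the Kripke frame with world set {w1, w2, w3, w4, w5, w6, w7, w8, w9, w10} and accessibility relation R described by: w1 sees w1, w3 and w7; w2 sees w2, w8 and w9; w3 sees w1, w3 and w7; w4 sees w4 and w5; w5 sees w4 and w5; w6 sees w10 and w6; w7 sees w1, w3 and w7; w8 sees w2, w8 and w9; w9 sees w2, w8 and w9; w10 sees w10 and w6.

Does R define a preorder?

Reflexive: yes — every world is R-related to itself.
Transitive: yes — every two-step R-path is closed by a direct edge.
So R is a preorder.

Yes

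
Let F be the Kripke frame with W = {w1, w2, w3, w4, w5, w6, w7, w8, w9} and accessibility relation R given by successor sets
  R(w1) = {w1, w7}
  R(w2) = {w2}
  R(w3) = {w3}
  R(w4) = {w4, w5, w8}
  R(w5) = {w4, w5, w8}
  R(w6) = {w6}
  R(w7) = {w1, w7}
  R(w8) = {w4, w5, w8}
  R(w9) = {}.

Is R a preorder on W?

Reflexive: no — w9 is not related to itself.
Transitive: yes — every two-step R-path is closed by a direct edge.
So R is not a preorder.

No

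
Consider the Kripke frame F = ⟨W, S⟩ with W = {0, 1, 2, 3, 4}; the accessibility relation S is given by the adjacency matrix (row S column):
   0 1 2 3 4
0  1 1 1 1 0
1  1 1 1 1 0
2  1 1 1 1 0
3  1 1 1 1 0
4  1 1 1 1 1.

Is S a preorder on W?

Yes

Reflexive: yes — every world is S-related to itself.
Transitive: yes — every two-step S-path is closed by a direct edge.
So S is a preorder.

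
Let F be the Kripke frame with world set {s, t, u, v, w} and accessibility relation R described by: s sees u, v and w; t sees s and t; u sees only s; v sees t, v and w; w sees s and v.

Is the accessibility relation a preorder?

Reflexive: no — s is not related to itself.
Transitive: no — s R v and v R t, but not s R t.
So R is not a preorder.

No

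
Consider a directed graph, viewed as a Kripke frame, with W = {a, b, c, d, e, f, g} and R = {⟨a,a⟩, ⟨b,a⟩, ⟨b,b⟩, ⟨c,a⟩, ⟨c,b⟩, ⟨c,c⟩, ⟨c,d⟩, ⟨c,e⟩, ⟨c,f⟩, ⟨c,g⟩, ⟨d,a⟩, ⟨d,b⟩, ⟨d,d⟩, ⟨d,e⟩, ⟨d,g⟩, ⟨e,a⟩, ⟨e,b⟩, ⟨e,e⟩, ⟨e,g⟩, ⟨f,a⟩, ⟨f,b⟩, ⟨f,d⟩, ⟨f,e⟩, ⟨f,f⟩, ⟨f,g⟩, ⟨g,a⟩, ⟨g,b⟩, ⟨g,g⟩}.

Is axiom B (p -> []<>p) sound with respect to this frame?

Axiom B corresponds to the accessibility relation being symmetric.
Symmetric: no — b R a but not a R b.

No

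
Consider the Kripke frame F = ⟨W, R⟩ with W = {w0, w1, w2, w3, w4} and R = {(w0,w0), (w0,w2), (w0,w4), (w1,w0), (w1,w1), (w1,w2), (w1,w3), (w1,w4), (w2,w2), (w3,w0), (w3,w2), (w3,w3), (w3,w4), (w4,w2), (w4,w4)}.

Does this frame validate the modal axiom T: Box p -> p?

Axiom T corresponds to the accessibility relation being reflexive.
Reflexive: yes — every world is R-related to itself.

Yes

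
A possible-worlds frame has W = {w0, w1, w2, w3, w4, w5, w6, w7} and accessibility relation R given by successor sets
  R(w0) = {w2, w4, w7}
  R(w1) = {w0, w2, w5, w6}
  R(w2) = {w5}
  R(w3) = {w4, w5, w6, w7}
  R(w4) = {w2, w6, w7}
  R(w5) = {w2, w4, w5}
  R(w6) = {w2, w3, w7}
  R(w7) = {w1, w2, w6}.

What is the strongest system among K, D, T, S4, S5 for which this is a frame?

Serial (axiom D): yes — every world has a successor (e.g. w0 R w2).
Reflexive (axiom T): no — w0 is not related to itself.
Transitive (axiom 4): no — w0 R w2 and w2 R w5, but not w0 R w5.
Euclidean (axiom 5): no — w0 R w2 and w0 R w4, but not w2 R w4.
So F validates K, D; T would additionally require R to be reflexive. The strongest is D.

D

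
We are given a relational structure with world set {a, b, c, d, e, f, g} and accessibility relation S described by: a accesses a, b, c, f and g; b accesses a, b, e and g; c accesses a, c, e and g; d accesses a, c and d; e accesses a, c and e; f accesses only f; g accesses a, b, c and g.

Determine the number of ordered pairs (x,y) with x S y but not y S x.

5

Enumerating: (a,f), (b,e), (d,a), (d,c), (e,a).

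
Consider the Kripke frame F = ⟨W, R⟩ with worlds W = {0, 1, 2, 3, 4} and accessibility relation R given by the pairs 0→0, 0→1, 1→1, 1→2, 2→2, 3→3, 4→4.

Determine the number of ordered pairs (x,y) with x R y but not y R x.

2

Enumerating: (0,1), (1,2).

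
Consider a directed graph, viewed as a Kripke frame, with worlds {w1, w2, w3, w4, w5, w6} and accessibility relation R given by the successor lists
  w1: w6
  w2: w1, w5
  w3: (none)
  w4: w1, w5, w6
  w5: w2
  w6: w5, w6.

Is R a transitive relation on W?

Transitive: no — w1 R w6 and w6 R w5, but not w1 R w5.

No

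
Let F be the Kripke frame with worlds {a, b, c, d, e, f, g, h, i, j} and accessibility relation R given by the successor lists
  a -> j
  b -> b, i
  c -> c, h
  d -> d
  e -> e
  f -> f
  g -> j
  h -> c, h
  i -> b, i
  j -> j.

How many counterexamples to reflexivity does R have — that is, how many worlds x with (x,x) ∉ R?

2

Enumerating: a, g.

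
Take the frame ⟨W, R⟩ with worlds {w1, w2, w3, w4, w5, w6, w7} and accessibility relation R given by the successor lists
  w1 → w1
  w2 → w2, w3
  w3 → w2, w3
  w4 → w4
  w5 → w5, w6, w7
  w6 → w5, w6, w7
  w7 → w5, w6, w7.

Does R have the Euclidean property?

Euclidean: yes — any two successors of a common world are R-related.

Yes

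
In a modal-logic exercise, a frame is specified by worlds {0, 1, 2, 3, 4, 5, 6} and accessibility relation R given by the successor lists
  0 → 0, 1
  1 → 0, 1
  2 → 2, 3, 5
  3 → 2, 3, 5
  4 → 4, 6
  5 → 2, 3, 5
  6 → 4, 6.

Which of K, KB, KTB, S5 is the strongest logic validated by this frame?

Symmetric (axiom B): yes — every pair in R has its reverse in R.
Reflexive (axiom T): yes — every world is R-related to itself.
Euclidean (axiom 5): yes — any two successors of a common world are R-related.
So F validates K, KB, KTB, S5. The strongest is S5.

S5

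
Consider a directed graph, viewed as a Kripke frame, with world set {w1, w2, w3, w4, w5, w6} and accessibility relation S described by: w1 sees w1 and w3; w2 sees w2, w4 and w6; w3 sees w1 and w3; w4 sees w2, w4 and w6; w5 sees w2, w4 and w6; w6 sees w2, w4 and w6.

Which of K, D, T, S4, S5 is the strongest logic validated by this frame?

D

Serial (axiom D): yes — every world has a successor (e.g. w1 S w1).
Reflexive (axiom T): no — w5 is not related to itself.
Transitive (axiom 4): yes — every two-step S-path is closed by a direct edge.
Euclidean (axiom 5): yes — any two successors of a common world are S-related.
So F validates K, D; T would additionally require S to be reflexive. The strongest is D.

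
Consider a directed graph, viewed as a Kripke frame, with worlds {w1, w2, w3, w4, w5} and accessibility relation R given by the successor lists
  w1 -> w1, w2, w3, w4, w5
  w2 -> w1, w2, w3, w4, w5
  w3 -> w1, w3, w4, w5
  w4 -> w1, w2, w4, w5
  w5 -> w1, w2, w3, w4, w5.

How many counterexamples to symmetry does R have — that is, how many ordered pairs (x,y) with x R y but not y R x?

2

Enumerating: (w2,w3), (w3,w4).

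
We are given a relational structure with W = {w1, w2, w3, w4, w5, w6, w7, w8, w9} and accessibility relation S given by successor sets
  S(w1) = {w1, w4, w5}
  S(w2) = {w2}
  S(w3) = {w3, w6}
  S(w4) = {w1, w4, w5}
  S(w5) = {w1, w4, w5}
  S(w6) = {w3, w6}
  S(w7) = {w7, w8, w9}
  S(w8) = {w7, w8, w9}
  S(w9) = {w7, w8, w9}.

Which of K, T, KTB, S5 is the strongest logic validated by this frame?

Reflexive (axiom T): yes — every world is S-related to itself.
Symmetric (axiom B): yes — every pair in S has its reverse in S.
Euclidean (axiom 5): yes — any two successors of a common world are S-related.
So F validates K, T, KTB, S5. The strongest is S5.

S5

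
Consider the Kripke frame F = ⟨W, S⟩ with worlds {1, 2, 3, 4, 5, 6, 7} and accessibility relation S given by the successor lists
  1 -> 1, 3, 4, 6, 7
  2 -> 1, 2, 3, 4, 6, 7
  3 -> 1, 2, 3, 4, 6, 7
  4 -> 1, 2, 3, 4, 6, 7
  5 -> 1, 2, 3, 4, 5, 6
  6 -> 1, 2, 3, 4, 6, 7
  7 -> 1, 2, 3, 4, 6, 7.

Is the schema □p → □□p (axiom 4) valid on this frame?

By correspondence theory, 4 is valid on a frame iff S is transitive.
Transitive: no — 1 S 3 and 3 S 2, but not 1 S 2.

No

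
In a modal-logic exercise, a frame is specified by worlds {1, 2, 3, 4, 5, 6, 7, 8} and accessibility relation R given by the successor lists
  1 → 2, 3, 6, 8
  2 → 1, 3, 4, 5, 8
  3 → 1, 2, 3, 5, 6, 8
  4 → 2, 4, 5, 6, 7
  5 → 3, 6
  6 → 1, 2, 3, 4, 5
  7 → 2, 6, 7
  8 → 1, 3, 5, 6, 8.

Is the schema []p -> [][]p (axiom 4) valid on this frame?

No

Axiom 4 corresponds to the accessibility relation being transitive.
Transitive: no — 1 R 2 and 2 R 4, but not 1 R 4.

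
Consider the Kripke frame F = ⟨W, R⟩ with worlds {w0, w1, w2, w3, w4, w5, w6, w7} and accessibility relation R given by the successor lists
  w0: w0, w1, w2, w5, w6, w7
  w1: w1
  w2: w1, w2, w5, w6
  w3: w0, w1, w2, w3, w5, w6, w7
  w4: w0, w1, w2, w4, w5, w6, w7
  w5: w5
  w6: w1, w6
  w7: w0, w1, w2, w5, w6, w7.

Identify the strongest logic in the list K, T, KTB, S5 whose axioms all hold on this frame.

T

Reflexive (axiom T): yes — every world is R-related to itself.
Symmetric (axiom B): no — w0 R w1 but not w1 R w0.
Euclidean (axiom 5): no — w0 R w1 and w0 R w2, but not w1 R w2.
So F validates K, T; KTB would additionally require R to be symmetric. The strongest is T.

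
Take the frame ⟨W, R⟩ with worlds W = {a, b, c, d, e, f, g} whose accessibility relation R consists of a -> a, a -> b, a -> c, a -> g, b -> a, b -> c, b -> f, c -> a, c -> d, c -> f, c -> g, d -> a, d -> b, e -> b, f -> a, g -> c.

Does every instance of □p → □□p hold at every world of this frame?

The schema 4 characterises exactly the transitive frames.
Transitive: no — a R b and b R f, but not a R f.

No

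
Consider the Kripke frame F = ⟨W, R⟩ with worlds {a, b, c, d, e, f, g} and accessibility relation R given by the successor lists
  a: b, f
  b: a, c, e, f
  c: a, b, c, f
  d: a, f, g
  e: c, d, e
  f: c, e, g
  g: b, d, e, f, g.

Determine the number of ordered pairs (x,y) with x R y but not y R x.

11

Enumerating: (a,f), (b,e), (b,f), (c,a), (d,a), (d,f), (e,c), (e,d), (f,e), (g,b), (g,e).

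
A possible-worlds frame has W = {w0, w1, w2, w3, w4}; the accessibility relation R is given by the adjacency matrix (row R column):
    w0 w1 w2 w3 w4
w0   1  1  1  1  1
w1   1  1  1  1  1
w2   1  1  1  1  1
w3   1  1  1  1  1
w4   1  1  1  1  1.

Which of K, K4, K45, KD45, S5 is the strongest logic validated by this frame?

S5

Transitive (axiom 4): yes — every two-step R-path is closed by a direct edge.
Euclidean (axiom 5): yes — any two successors of a common world are R-related.
Serial (axiom D): yes — every world has a successor (e.g. w0 R w0).
Reflexive (axiom T): yes — every world is R-related to itself.
So F validates K, K4, K45, KD45, S5. The strongest is S5.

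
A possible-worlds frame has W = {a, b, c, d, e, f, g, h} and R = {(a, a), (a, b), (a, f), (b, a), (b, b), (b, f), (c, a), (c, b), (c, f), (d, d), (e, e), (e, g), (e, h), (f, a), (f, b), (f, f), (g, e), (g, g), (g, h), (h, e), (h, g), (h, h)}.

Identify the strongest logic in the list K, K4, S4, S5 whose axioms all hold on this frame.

Transitive (axiom 4): yes — every two-step R-path is closed by a direct edge.
Reflexive (axiom T): no — c is not related to itself.
Euclidean (axiom 5): yes — any two successors of a common world are R-related.
So F validates K, K4; S4 would additionally require R to be reflexive. The strongest is K4.

K4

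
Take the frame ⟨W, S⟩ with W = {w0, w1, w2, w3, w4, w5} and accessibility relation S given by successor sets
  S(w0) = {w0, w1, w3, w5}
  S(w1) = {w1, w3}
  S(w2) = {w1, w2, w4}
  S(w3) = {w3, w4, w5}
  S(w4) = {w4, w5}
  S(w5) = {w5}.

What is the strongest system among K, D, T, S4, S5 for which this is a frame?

T

Serial (axiom D): yes — every world has a successor (e.g. w0 S w0).
Reflexive (axiom T): yes — every world is S-related to itself.
Transitive (axiom 4): no — w0 S w3 and w3 S w4, but not w0 S w4.
Euclidean (axiom 5): no — w0 S w1 and w0 S w5, but not w1 S w5.
So F validates K, D, T; S4 would additionally require S to be transitive. The strongest is T.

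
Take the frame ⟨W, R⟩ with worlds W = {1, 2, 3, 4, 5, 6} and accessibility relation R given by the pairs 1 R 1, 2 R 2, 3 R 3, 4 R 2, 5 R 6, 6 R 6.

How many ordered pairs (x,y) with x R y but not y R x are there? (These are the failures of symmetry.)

2

Enumerating: (4,2), (5,6).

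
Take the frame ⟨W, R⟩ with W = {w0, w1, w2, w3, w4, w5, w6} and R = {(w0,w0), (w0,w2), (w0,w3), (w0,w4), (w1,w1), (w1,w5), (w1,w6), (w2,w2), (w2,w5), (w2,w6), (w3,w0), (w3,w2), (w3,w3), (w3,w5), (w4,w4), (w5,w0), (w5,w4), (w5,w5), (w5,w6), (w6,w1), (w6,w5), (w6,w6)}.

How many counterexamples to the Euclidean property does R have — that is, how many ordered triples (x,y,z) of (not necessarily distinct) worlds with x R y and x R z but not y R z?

Enumerating: (w0,w2,w0), (w0,w2,w3), (w0,w2,w4), (w0,w3,w4), (w0,w4,w0), (w0,w4,w2), (w0,w4,w3), (w1,w5,w1), (w2,w5,w2), (w2,w6,w2), (w3,w0,w5), (w3,w2,w0), … and 11 more.
Total: 23.

23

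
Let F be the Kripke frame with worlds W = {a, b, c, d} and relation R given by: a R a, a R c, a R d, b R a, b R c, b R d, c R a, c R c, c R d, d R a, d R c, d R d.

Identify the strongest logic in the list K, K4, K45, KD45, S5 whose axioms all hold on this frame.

KD45

Transitive (axiom 4): yes — every two-step R-path is closed by a direct edge.
Euclidean (axiom 5): yes — any two successors of a common world are R-related.
Serial (axiom D): yes — every world has a successor (e.g. a R a).
Reflexive (axiom T): no — b is not related to itself.
So F validates K, K4, K45, KD45; S5 would additionally require R to be reflexive. The strongest is KD45.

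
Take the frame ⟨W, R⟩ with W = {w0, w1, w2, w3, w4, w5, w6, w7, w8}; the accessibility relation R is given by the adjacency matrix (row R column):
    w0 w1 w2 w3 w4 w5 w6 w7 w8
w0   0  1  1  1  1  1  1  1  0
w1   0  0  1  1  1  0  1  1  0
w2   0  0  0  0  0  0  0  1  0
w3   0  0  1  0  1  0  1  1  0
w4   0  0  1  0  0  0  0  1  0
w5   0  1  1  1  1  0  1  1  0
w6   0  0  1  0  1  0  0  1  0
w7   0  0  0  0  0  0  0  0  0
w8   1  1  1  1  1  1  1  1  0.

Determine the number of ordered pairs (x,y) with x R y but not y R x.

36

Enumerating: (w0,w1), (w0,w2), (w0,w3), (w0,w4), (w0,w5), (w0,w6), (w0,w7), (w1,w2), (w1,w3), (w1,w4), (w1,w6), (w1,w7), … and 24 more.
Total: 36.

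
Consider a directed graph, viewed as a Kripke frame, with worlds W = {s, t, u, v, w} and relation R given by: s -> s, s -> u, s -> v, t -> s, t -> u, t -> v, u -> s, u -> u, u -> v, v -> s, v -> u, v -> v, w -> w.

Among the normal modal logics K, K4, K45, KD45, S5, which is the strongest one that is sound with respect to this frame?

KD45

Transitive (axiom 4): yes — every two-step R-path is closed by a direct edge.
Euclidean (axiom 5): yes — any two successors of a common world are R-related.
Serial (axiom D): yes — every world has a successor (e.g. s R s).
Reflexive (axiom T): no — t is not related to itself.
So F validates K, K4, K45, KD45; S5 would additionally require R to be reflexive. The strongest is KD45.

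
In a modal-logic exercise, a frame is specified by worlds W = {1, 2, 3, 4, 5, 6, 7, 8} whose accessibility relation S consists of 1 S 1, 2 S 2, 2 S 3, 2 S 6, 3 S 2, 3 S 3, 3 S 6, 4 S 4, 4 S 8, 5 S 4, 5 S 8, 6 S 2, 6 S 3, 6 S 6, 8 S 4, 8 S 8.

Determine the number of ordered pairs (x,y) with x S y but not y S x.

2

Enumerating: (5,4), (5,8).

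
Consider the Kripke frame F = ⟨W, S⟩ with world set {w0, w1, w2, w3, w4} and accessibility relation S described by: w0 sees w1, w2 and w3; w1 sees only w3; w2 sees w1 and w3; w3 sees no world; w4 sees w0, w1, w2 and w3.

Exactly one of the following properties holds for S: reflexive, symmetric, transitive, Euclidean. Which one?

transitive

Reflexive: no — w0 is not related to itself.
Symmetric: no — w0 S w1 but not w1 S w0.
Transitive: yes — every two-step S-path is closed by a direct edge.
Euclidean: no — w0 S w1 and w0 S w2, but not w1 S w2.
Only transitive holds.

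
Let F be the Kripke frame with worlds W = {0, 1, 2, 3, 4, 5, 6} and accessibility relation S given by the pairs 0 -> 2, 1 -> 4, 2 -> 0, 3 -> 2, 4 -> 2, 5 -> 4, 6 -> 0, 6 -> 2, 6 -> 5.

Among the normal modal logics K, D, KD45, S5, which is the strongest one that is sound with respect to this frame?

D

Serial (axiom D): yes — every world has a successor (e.g. 0 S 2).
Euclidean (axiom 5): no — 6 S 0 and 6 S 5, but not 0 S 5.
Transitive (axiom 4): no — 1 S 4 and 4 S 2, but not 1 S 2.
Reflexive (axiom T): no — 0 is not related to itself.
So F validates K, D; KD45 would additionally require S to be Euclidean and transitive. The strongest is D.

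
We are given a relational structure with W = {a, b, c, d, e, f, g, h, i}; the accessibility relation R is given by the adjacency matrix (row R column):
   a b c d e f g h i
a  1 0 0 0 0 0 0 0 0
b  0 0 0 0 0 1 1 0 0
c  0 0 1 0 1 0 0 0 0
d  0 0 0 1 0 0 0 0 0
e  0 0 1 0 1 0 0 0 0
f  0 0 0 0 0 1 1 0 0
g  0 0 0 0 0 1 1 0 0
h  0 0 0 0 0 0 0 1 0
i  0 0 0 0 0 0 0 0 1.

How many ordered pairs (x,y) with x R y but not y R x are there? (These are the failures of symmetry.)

2

Enumerating: (b,f), (b,g).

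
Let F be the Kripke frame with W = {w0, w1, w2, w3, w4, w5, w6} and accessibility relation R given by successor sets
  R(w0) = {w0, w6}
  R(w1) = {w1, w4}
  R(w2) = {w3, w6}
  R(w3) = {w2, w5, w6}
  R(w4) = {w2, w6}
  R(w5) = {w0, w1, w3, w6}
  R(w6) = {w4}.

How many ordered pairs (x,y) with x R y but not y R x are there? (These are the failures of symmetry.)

Enumerating: (w0,w6), (w1,w4), (w2,w6), (w3,w6), (w4,w2), (w5,w0), (w5,w1), (w5,w6).

8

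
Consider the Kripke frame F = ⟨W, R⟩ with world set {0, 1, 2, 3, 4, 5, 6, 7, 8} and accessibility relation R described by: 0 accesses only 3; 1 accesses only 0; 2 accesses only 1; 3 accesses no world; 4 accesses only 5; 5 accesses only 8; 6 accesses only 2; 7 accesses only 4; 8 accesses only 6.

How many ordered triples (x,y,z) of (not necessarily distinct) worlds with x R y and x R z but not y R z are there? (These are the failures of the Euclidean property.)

Enumerating: (0,3,3), (1,0,0), (2,1,1), (4,5,5), (5,8,8), (6,2,2), (7,4,4), (8,6,6).

8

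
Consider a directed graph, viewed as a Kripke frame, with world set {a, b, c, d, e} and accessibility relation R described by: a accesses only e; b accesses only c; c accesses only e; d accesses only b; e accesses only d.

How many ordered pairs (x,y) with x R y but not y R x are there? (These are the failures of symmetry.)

5

Enumerating: (a,e), (b,c), (c,e), (d,b), (e,d).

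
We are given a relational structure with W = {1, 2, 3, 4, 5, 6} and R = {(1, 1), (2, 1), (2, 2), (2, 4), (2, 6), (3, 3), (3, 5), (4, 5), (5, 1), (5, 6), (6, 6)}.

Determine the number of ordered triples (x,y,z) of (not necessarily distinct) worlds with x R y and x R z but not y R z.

15

Enumerating: (2,1,2), (2,1,4), (2,1,6), (2,4,1), (2,4,2), (2,4,4), (2,4,6), (2,6,1), (2,6,2), (2,6,4), (3,5,3), (3,5,5), (4,5,5), (5,1,6), (5,6,1).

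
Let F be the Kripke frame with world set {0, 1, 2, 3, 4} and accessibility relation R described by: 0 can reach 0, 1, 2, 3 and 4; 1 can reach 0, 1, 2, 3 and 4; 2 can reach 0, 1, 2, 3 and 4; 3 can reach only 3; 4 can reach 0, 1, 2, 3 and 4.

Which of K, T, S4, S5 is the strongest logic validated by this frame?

Reflexive (axiom T): yes — every world is R-related to itself.
Transitive (axiom 4): yes — every two-step R-path is closed by a direct edge.
Euclidean (axiom 5): no — 0 R 3 and 0 R 1, but not 3 R 1.
So F validates K, T, S4; S5 would additionally require R to be Euclidean. The strongest is S4.

S4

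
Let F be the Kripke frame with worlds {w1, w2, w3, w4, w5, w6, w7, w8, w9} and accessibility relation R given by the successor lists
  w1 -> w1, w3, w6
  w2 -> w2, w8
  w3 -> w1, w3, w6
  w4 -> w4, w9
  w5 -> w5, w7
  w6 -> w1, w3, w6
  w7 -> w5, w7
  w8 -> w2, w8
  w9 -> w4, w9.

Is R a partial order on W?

Reflexive: yes — every world is R-related to itself.
Transitive: yes — every two-step R-path is closed by a direct edge.
Antisymmetric: no — w1 R w3 and w3 R w1 with w1 ≠ w3.
So R is not a partial order.

No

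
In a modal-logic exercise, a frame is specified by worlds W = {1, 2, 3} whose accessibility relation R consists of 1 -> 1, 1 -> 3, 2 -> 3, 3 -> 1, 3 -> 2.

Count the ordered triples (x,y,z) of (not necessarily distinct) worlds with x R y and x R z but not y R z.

Enumerating: (1,3,3), (2,3,3), (3,1,2), (3,2,1), (3,2,2).

5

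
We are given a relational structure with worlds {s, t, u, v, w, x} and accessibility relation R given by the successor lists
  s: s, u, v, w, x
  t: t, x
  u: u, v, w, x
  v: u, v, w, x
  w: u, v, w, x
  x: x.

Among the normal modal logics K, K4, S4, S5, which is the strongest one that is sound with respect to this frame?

Transitive (axiom 4): yes — every two-step R-path is closed by a direct edge.
Reflexive (axiom T): yes — every world is R-related to itself.
Euclidean (axiom 5): no — s R x and s R u, but not x R u.
So F validates K, K4, S4; S5 would additionally require R to be Euclidean. The strongest is S4.

S4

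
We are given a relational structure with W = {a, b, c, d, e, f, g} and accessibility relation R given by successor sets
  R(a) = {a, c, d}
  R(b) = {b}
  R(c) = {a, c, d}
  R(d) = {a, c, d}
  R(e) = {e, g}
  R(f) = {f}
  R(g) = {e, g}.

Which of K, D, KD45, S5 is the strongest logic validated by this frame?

S5

Serial (axiom D): yes — every world has a successor (e.g. a R a).
Euclidean (axiom 5): yes — any two successors of a common world are R-related.
Transitive (axiom 4): yes — every two-step R-path is closed by a direct edge.
Reflexive (axiom T): yes — every world is R-related to itself.
So F validates K, D, KD45, S5. The strongest is S5.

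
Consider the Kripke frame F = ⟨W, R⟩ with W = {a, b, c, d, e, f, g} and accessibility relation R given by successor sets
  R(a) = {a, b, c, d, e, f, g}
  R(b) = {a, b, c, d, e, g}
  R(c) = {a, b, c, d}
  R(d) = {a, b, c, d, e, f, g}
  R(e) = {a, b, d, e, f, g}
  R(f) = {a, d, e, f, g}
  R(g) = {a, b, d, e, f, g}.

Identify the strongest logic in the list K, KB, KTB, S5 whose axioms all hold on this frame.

KTB

Symmetric (axiom B): yes — every pair in R has its reverse in R.
Reflexive (axiom T): yes — every world is R-related to itself.
Euclidean (axiom 5): no — a R b and a R f, but not b R f.
So F validates K, KB, KTB; S5 would additionally require R to be Euclidean. The strongest is KTB.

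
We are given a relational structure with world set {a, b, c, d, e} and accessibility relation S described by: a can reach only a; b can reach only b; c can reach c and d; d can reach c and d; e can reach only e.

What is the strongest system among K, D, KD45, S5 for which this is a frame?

Serial (axiom D): yes — every world has a successor (e.g. a S a).
Euclidean (axiom 5): yes — any two successors of a common world are S-related.
Transitive (axiom 4): yes — every two-step S-path is closed by a direct edge.
Reflexive (axiom T): yes — every world is S-related to itself.
So F validates K, D, KD45, S5. The strongest is S5.

S5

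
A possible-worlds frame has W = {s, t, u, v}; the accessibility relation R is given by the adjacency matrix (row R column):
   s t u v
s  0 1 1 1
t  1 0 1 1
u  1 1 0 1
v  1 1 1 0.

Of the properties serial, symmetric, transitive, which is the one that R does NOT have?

transitive

Serial: yes — every world has a successor (e.g. s R t).
Symmetric: yes — every pair in R has its reverse in R.
Transitive: no — s R t and t R s, but not s R s.
Only transitive fails.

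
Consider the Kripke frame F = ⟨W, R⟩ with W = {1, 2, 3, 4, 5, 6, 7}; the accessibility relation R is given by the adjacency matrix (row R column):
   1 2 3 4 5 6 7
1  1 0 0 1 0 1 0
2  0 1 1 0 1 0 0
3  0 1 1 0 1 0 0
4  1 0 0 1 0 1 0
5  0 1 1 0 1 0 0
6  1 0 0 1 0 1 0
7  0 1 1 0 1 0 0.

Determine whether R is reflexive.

No

Reflexive: no — 7 is not related to itself.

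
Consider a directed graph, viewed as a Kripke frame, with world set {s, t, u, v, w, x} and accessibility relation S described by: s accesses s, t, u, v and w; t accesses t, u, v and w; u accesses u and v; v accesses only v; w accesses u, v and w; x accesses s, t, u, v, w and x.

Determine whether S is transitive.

Transitive: yes — every two-step S-path is closed by a direct edge.

Yes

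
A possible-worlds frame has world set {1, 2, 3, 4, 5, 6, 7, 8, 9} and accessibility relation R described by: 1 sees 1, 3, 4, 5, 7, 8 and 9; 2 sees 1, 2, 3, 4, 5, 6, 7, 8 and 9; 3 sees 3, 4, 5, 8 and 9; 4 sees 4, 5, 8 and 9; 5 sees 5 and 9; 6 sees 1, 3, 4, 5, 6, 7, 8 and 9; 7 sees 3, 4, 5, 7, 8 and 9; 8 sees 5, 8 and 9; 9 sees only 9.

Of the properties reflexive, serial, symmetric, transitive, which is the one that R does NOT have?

Reflexive: yes — every world is R-related to itself.
Serial: yes — every world has a successor (e.g. 1 R 1).
Symmetric: no — 1 R 3 but not 3 R 1.
Transitive: yes — every two-step R-path is closed by a direct edge.
Only symmetric fails.

symmetric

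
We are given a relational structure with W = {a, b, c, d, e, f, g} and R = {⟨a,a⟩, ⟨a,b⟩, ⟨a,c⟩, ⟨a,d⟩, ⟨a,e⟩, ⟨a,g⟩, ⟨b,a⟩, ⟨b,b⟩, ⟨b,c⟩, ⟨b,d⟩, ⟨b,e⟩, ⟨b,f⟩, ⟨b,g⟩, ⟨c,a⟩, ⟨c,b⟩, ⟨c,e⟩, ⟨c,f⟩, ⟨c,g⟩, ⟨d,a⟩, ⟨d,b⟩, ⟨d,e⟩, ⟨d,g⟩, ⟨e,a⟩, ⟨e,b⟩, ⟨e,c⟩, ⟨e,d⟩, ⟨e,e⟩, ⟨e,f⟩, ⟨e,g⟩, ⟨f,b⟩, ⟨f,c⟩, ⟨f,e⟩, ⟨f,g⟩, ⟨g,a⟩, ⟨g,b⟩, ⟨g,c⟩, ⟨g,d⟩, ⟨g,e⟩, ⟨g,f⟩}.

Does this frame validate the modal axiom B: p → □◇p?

By correspondence theory, B is valid on a frame iff R is symmetric.
Symmetric: yes — every pair in R has its reverse in R.

Yes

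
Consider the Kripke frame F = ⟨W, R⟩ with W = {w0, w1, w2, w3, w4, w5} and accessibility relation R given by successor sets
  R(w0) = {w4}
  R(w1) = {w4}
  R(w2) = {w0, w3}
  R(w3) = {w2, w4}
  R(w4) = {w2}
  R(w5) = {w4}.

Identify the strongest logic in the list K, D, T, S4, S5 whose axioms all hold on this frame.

D

Serial (axiom D): yes — every world has a successor (e.g. w0 R w4).
Reflexive (axiom T): no — w0 is not related to itself.
Transitive (axiom 4): no — w0 R w4 and w4 R w2, but not w0 R w2.
Euclidean (axiom 5): no — w2 R w0 and w2 R w3, but not w0 R w3.
So F validates K, D; T would additionally require R to be reflexive. The strongest is D.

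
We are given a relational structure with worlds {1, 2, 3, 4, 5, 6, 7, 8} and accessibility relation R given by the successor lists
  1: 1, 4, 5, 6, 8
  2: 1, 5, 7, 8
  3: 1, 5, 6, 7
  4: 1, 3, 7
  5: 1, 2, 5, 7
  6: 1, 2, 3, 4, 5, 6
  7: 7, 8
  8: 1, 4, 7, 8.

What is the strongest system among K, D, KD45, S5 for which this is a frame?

Serial (axiom D): yes — every world has a successor (e.g. 1 R 1).
Euclidean (axiom 5): no — 1 R 4 and 1 R 5, but not 4 R 5.
Transitive (axiom 4): no — 1 R 4 and 4 R 3, but not 1 R 3.
Reflexive (axiom T): no — 2 is not related to itself.
So F validates K, D; KD45 would additionally require R to be Euclidean and transitive. The strongest is D.

D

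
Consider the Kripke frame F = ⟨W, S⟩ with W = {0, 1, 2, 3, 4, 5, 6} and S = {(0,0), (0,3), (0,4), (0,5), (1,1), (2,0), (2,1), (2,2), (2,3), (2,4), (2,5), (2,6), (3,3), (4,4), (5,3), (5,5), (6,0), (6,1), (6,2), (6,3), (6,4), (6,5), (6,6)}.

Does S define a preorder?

Reflexive: yes — every world is S-related to itself.
Transitive: yes — every two-step S-path is closed by a direct edge.
So S is a preorder.

Yes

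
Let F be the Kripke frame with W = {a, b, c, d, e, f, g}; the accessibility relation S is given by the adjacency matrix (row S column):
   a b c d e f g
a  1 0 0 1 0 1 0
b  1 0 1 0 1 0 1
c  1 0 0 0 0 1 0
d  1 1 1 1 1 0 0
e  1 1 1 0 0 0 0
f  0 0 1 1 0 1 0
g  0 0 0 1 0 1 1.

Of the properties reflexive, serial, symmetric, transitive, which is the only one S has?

serial

Reflexive: no — b is not related to itself.
Serial: yes — every world has a successor (e.g. a S a).
Symmetric: no — a S f but not f S a.
Transitive: no — a S d and d S b, but not a S b.
Only serial holds.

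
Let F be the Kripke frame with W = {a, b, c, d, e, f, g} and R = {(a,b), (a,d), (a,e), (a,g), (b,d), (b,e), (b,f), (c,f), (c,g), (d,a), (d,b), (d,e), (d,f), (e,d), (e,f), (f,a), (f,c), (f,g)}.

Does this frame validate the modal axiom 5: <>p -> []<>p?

The schema 5 characterises exactly the Euclidean frames.
Euclidean: no — a R b and a R g, but not b R g.

No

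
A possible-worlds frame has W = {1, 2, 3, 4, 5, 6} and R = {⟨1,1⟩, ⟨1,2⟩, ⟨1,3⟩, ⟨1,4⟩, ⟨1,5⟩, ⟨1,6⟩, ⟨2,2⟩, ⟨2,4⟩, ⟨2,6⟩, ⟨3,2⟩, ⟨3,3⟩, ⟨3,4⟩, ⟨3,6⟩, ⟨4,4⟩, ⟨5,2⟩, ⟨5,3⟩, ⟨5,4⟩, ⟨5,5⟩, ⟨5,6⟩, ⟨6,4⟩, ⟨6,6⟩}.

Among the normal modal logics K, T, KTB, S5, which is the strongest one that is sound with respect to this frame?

T

Reflexive (axiom T): yes — every world is R-related to itself.
Symmetric (axiom B): no — 1 R 2 but not 2 R 1.
Euclidean (axiom 5): no — 1 R 2 and 1 R 3, but not 2 R 3.
So F validates K, T; KTB would additionally require R to be symmetric. The strongest is T.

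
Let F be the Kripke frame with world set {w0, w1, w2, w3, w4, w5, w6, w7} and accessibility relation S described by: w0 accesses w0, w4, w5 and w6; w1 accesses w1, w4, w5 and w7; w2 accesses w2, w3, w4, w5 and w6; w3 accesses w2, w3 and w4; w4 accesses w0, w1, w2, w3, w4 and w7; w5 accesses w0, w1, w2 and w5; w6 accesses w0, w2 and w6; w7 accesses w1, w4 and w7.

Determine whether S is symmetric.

Symmetric: yes — every pair in S has its reverse in S.

Yes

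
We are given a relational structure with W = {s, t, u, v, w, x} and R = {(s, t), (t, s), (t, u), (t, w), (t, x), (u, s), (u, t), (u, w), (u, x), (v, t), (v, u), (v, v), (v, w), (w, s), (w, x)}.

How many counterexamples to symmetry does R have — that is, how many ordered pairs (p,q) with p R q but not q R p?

10

Enumerating: (t,w), (t,x), (u,s), (u,w), (u,x), (v,t), (v,u), (v,w), (w,s), (w,x).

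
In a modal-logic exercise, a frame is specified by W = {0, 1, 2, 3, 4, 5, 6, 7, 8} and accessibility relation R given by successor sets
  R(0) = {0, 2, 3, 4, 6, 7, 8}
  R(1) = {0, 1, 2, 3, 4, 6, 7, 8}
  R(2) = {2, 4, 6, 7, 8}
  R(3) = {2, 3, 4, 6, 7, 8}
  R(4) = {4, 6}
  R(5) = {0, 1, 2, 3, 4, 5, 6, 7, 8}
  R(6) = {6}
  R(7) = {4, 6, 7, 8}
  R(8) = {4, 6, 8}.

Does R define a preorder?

Reflexive: yes — every world is R-related to itself.
Transitive: yes — every two-step R-path is closed by a direct edge.
So R is a preorder.

Yes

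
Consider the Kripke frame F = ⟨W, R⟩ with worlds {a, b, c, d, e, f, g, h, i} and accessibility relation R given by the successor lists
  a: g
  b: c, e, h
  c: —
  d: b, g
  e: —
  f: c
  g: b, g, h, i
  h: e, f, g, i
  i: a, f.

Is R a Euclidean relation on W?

Euclidean: no — b R c and b R e, but not c R e.

No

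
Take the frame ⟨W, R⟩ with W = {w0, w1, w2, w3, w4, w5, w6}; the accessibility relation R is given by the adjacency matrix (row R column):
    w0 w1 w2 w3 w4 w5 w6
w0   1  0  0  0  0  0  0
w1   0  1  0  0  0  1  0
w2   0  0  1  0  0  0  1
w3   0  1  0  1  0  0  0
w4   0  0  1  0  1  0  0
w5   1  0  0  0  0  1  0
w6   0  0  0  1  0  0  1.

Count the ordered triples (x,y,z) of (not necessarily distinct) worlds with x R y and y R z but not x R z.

5

Enumerating: (w1,w5,w0), (w2,w6,w3), (w3,w1,w5), (w4,w2,w6), (w6,w3,w1).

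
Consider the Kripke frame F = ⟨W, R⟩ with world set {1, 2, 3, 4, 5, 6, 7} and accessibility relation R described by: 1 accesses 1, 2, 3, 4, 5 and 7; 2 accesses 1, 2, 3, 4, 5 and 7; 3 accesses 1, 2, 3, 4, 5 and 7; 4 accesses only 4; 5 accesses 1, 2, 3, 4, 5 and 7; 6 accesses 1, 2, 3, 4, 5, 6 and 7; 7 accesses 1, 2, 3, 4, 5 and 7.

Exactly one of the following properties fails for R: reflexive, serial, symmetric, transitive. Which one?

Reflexive: yes — every world is R-related to itself.
Serial: yes — every world has a successor (e.g. 1 R 1).
Symmetric: no — 1 R 4 but not 4 R 1.
Transitive: yes — every two-step R-path is closed by a direct edge.
Only symmetric fails.

symmetric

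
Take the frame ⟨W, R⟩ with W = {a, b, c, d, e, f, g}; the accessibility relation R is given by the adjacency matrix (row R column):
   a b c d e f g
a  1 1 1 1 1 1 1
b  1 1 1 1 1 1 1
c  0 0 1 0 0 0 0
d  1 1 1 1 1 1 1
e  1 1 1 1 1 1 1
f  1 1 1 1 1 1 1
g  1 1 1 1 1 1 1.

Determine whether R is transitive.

Yes

Transitive: yes — every two-step R-path is closed by a direct edge.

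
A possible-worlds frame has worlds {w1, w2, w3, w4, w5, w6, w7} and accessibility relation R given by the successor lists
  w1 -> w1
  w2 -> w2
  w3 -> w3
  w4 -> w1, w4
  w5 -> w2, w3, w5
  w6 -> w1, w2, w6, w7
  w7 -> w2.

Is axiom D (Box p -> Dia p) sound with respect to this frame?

By correspondence theory, D is valid on a frame iff R is serial.
Serial: yes — every world has a successor (e.g. w1 R w1).

Yes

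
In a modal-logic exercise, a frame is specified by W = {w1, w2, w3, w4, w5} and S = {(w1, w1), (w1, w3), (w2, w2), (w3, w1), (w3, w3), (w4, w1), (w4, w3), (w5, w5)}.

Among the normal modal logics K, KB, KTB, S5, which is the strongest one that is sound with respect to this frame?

Symmetric (axiom B): no — w4 S w1 but not w1 S w4.
Reflexive (axiom T): no — w4 is not related to itself.
Euclidean (axiom 5): yes — any two successors of a common world are S-related.
So F validates K; KB would additionally require S to be symmetric. The strongest is K.

K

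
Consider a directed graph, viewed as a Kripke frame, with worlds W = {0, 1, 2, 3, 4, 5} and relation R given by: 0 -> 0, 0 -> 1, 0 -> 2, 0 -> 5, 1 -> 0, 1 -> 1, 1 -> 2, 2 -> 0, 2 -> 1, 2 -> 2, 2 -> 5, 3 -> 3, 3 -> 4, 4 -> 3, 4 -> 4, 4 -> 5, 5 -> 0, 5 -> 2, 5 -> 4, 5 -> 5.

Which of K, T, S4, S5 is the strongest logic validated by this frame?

T

Reflexive (axiom T): yes — every world is R-related to itself.
Transitive (axiom 4): no — 0 R 5 and 5 R 4, but not 0 R 4.
Euclidean (axiom 5): no — 0 R 1 and 0 R 5, but not 1 R 5.
So F validates K, T; S4 would additionally require R to be transitive. The strongest is T.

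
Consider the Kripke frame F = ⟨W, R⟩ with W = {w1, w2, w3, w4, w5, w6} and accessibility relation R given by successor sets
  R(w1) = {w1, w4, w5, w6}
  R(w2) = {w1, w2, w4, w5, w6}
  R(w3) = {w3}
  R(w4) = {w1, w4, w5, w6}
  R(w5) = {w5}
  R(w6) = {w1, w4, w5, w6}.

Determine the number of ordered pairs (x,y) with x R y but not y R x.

7

Enumerating: (w1,w5), (w2,w1), (w2,w4), (w2,w5), (w2,w6), (w4,w5), (w6,w5).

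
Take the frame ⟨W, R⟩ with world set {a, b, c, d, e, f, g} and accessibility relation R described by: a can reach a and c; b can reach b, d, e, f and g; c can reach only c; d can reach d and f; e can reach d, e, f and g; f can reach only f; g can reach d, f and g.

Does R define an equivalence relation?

Reflexive: yes — every world is R-related to itself.
Symmetric: no — a R c but not c R a.
Transitive: yes — every two-step R-path is closed by a direct edge.
So R is not an equivalence relation.

No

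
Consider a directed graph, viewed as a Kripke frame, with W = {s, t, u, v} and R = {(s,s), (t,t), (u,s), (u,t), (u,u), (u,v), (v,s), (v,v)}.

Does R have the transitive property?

Transitive: yes — every two-step R-path is closed by a direct edge.

Yes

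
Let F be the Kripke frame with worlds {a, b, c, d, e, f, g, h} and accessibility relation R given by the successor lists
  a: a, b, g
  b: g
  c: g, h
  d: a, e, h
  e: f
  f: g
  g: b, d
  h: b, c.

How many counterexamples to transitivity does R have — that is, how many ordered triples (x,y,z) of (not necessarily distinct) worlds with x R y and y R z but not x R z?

22

Enumerating: (a,g,d), (b,g,b), (b,g,d), (c,g,b), (c,g,d), (c,h,b), (c,h,c), (d,a,b), (d,a,g), (d,e,f), (d,h,b), (d,h,c), … and 10 more.
Total: 22.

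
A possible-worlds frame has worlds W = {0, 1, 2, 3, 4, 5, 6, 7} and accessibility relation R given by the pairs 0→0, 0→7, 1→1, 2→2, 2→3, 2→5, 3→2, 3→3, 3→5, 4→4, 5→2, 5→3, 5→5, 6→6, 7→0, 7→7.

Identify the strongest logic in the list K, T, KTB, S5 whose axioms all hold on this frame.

S5

Reflexive (axiom T): yes — every world is R-related to itself.
Symmetric (axiom B): yes — every pair in R has its reverse in R.
Euclidean (axiom 5): yes — any two successors of a common world are R-related.
So F validates K, T, KTB, S5. The strongest is S5.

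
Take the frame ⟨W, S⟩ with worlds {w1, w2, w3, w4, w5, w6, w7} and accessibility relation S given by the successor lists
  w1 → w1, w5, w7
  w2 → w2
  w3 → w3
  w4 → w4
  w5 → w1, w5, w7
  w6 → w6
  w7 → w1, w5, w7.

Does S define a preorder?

Reflexive: yes — every world is S-related to itself.
Transitive: yes — every two-step S-path is closed by a direct edge.
So S is a preorder.

Yes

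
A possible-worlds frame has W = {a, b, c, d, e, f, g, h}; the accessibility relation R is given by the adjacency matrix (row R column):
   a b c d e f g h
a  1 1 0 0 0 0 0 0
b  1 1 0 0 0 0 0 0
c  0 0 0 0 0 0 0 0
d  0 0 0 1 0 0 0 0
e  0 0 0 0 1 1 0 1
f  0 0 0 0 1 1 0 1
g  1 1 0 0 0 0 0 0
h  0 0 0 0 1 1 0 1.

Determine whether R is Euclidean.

Euclidean: yes — any two successors of a common world are R-related.

Yes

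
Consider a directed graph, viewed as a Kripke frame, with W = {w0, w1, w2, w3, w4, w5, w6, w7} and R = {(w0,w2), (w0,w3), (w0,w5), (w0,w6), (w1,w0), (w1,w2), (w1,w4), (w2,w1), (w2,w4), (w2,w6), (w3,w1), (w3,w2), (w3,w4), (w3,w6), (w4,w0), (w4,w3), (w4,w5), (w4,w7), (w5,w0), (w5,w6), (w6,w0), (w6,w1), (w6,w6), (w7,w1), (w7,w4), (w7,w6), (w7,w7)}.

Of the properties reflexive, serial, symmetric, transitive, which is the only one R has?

serial

Reflexive: no — w0 is not related to itself.
Serial: yes — every world has a successor (e.g. w0 R w2).
Symmetric: no — w0 R w2 but not w2 R w0.
Transitive: no — w0 R w2 and w2 R w1, but not w0 R w1.
Only serial holds.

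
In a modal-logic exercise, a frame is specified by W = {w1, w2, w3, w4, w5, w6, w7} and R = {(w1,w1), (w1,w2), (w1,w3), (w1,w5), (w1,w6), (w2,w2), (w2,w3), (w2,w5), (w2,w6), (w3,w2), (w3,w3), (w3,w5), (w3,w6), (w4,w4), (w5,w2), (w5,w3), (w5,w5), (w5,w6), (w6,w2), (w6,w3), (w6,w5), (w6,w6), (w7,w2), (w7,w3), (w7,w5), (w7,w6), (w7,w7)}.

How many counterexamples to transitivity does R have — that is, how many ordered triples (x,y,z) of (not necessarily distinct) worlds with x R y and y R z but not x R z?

0

R is transitive; there are no such tuples.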